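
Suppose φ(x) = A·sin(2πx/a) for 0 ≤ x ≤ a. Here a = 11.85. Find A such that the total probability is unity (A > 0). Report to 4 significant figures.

A ≈ 0.4108

Normalization requires ∫|φ|² dx = 1, integrated from 0 to a.
With ∫₀^a sin²(nπx/a) dx = a/2, the integral (without the A² prefactor) comes out to a/2.
Hence A² = 1/[a/2].
Substituting a = 11.85 gives A² = 0.16878, so A = 0.41082.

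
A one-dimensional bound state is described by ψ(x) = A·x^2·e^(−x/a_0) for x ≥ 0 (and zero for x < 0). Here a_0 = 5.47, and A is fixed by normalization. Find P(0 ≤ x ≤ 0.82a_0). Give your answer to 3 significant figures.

The probability is P = ∫ |ψ|² dx over [0, 0.82a_0].
Since A² = 1/(3·a_0^5/4), this is the region integral divided by the full normalization integral.
Let u = x/a_0; then A² and the length scale cancel, so P = ∫_{0}^{0.82} u^4·e^(-2·u) du ÷ ∫_{0}^{∞} u^4·e^(-2·u) du.
An antiderivative of u^4·e^(-2·u) is -(u^4/2 + u^3 + 3·u^2/2 + 3·u/2 + 3/4)·e^(-2·u); evaluating from 0 to 0.82 gives ≈ 0.019466, while the full integral is 3/4.
The result is P = 0.02595.

P ≈ 0.0260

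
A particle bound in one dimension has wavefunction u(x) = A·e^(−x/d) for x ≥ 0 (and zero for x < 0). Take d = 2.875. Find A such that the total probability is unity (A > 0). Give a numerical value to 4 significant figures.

A ≈ 0.8341

Require ∫ |u|² dx = 1 over the whole domain.
Recall ∫₀^∞ x^m e^(−x/β) dx = m!·β^(m+1), the integral (without the A² prefactor) comes out to d/2.
So A² = (d/2)^(−1).
With d = 2.875: A² = 0.69565 and A = 0.83406.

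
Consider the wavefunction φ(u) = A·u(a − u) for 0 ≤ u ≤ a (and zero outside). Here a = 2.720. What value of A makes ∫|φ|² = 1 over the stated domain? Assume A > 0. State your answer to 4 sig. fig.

Require ∫ |φ|² du = 1 over the whole domain.
Expanding the polynomial and integrating term by term, the integral (without the A² prefactor) comes out to a^5/30.
So A² = (a^5/30)^(−1).
With a = 2.720: A² = 0.20150 and A = 0.44889.

A ≈ 0.4489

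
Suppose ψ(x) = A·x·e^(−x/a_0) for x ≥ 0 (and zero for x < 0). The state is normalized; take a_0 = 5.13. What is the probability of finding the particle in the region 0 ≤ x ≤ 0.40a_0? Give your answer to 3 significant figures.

The probability is P = ∫ |ψ|² dx over [0, 0.40a_0].
Since A² = 1/(a_0^3/4), this is the region integral divided by the full normalization integral.
In terms of u = x/a_0 (A² and the length scale cancel between numerator and denominator), P = [∫_{0}^{0.40} u^2·e^(-2·u) du] / [∫_{0}^{∞} u^2·e^(-2·u) du].
With ∫ u^2·e^(-2·u) du = -(2·u^2 + 2·u + 1)·e^(-2·u)/4 + C, the region integral is 1/4 - 53·e^(-4/5)/100 and the full one is 1/4.
Taking the ratio, P = 0.04742.

P ≈ 0.0474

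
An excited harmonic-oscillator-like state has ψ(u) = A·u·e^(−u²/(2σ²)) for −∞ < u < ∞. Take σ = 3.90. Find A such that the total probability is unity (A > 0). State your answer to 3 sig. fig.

A ≈ 0.138

The normalization condition is ∫|ψ|² du = 1 from −∞ to ∞.
Carrying out the integral gives A² · √(π)·σ^3/2.
Substituting σ = 3.90 gives A² = 0.01902, so A = 0.1379.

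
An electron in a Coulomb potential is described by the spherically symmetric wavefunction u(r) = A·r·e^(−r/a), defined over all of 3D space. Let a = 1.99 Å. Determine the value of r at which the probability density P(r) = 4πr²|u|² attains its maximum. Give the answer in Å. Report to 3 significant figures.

r ≈ 3.98 Å

Differentiate P(r) = 4πr²|u|² with respect to r and set to zero.
Solving yields r = 2·a.
With a = 1.99, the most probable radial distance is 3.980 Å.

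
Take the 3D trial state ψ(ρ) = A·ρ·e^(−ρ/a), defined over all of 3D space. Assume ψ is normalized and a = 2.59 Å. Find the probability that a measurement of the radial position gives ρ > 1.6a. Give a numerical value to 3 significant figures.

P ≈ 0.781

With dV = 4πρ²dρ, the probability is ∫|ψ|² dV over ρ > 1.6a.
A² is fixed by ∫₀^∞ 4πρ²|ψ|² dρ = 1, i.e. A² = (3·π·a^5)^(−1).
Substituting u = ρ/a, A², 4π and the length scale all cancel in the ratio: P = ∫_{1.6}^{∞} u^4·e^(-2·u) du / ∫_{0}^{∞} u^4·e^(-2·u) du.
Using ∫ u^4·e^(-2·u) du = -(u^4/2 + u^3 + 3·u^2/2 + 3·u/2 + 3/4)·e^(-2·u), the numerator is ≈ 0.58546 and the denominator is 3/4.
This evaluates to P = 0.7806.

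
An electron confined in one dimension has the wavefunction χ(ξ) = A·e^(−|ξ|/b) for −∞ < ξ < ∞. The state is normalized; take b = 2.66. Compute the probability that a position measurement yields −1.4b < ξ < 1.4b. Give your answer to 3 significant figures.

P ≈ 0.939

|χ|² is the probability density, so P = ∫_{−1.4b}^{1.4b} |χ|² dξ.
The normalization integral ∫|χ|²dξ over the whole domain equals b·A², and A² cancels in the ratio.
By symmetry take twice the ξ ≥ 0 contribution in numerator and denominator; the 2's cancel. In terms of u = ξ/b (A² and the length scale cancel between numerator and denominator), P = [∫_{0}^{1.4} e^(-2·u) du] / [∫_{0}^{∞} e^(-2·u) du].
With ∫ e^(-2·u) du = -e^(-2·u)/2 + C, the region integral is 1/2 - e^(-14/5)/2 and the full one is 1/2.
Taking the ratio, P = 0.9392.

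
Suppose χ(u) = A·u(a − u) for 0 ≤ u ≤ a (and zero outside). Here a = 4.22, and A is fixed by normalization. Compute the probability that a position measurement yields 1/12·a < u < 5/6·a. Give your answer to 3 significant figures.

P = ∫_{1/12·a}^{5/6·a} |χ(u)|² du.
The normalization integral ∫|χ|²du over the whole domain equals a^5/30·A², and A² cancels in the ratio.
Substituting t = u/a, A² and the length scale cancel in the ratio: P = ∫_{1/12}^{5/6} t^2·(1 - t)^2 dt / ∫_{0}^{1} t^2·(1 - t)^2 dt.
An antiderivative of t^2·(1 - t)^2 is t^3·(6·t^2 - 15·t + 10)/30; evaluating from 1/12 to 5/6 gives ≈ 0.031981, while the full integral is 1/30.
Taking the ratio, P = 4421/4608.

P ≈ 0.959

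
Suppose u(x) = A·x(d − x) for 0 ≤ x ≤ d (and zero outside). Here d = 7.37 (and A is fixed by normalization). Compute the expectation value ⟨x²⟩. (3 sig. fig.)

The expectation value is the |u|²-weighted average of x^2: ∫ x^2|u|² dx.
Evaluating both integrals, ⟨x²⟩ = 2·d^2/7.
Putting d = 7.37 gives 15.52.

⟨x^2⟩ ≈ 15.5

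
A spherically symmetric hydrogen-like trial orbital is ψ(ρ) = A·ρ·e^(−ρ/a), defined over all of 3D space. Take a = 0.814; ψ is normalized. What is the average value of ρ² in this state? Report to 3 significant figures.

⟨ρ^2⟩ ≈ 4.97

By definition ⟨ρ²⟩ = ∫ ρ^2 |ψ(ρ)|² 4πρ² dρ.
Evaluating both integrals, ⟨ρ²⟩ = 15·a^2/2.
With a = 0.814, ⟨ρ^2⟩ = 4.969.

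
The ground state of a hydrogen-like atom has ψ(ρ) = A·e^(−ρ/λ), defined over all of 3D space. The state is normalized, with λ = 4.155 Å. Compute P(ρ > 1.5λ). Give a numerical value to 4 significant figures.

P = ∫ |ψ|² 4πρ² dρ over ρ > 1.5λ.
A² is fixed by ∫₀^∞ 4πρ²|ψ|² dρ = 1, i.e. A² = (π·λ^3)^(−1).
Substituting u = ρ/λ, A², 4π and the length scale all cancel in the ratio: P = ∫_{1.5}^{∞} u^2·e^(-2·u) du / ∫_{0}^{∞} u^2·e^(-2·u) du.
An antiderivative of u^2·e^(-2·u) is -(2·u^2 + 2·u + 1)·e^(-2·u)/4; evaluating from 1.5 to ∞ gives 17·e^(-3)/8, while the full integral is 1/4.
This evaluates to P = 0.42319.

P ≈ 0.4232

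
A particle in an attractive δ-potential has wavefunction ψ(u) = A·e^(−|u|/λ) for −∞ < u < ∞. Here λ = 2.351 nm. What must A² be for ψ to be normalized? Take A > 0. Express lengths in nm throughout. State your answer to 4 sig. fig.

A^2 ≈ 0.4254 nm^(-1)

Normalization requires ∫|ψ|² du = 1, integrated from −∞ to ∞.
Recall ∫₀^∞ u^m e^(−u/β) du = m!·β^(m+1), carrying out the integral gives A² · λ.
Hence A² = 1/[λ].
Substituting λ = 2.351 gives A² = 0.42535, so A = 0.65219.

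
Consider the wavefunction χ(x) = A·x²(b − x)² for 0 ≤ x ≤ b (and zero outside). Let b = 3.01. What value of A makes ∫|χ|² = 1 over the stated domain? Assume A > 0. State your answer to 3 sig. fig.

A ≈ 0.176

The normalization condition is ∫|χ|² dx = 1 from 0 to b.
Expanding the polynomial and integrating term by term, the integral (without the A² prefactor) comes out to b^9/630.
So A² = (b^9/630)^(−1).
Plugging in b = 3.01 yields A = 0.1762.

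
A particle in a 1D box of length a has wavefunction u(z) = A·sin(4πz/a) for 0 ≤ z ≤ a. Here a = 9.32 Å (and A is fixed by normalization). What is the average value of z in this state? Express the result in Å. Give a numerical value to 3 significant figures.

⟨z⟩ ≈ 4.66 Å

The expectation value is the |u|²-weighted average of z: ∫ z|u|² dz.
Since the A² factors cancel between numerator and denominator, ⟨z⟩ = a/2.
Putting a = 9.32 gives 4.660.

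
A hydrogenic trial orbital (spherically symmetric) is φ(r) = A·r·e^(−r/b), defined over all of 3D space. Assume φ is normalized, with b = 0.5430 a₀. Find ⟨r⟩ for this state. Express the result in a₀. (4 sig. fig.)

⟨r⟩ ≈ 1.358 a₀

⟨r⟩ = ∫ r |φ|² 4πr² dr over the full domain.
The ratio of the moment integral to the normalization integral gives ⟨r⟩ = 5·b/2.
With b = 0.5430, ⟨r⟩ = 1.3575.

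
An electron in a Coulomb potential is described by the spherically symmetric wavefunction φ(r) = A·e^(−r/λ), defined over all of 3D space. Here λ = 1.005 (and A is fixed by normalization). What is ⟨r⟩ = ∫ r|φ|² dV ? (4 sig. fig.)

The expectation value is the |φ|²-weighted average of r: ∫ r|φ|² 4πr² dr.
The ratio of the moment integral to the normalization integral gives ⟨r⟩ = 3·λ/2.
With λ = 1.005, ⟨r⟩ = 1.5075.

⟨r⟩ ≈ 1.508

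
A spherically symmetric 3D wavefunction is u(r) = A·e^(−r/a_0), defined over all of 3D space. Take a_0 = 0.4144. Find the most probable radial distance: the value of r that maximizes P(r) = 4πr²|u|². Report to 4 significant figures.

r ≈ 0.4144

The maximum of P(r) = 4πr²|u|² occurs where its derivative vanishes.
This gives r = a_0.
With a_0 = 0.4144, the most probable radial distance is 0.41440.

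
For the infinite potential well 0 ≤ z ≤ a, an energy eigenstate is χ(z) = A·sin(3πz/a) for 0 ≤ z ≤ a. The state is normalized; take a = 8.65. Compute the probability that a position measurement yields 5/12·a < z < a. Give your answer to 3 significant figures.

|χ|² is the probability density, so P = ∫_{5/12·a}^{a} |χ|² dz.
With A² fixed by ∫|χ|² = 1, i.e. A² = (a/2)^(−1), substitute and integrate.
In terms of u = z/a (A² and the length scale cancel between numerator and denominator), P = [∫_{5/12}^{1} sin(3·π·u)^2 du] / [∫_{0}^{1} sin(3·π·u)^2 du].
With ∫ sin(3·π·u)^2 du = u/2 - sin(6·π·u)/(12·π) + C, the region integral is 1/(12·π) + 7/24 and the full one is 1/2.
Evaluating gives P = (2 + 7·π)/(12·π).

P ≈ 0.636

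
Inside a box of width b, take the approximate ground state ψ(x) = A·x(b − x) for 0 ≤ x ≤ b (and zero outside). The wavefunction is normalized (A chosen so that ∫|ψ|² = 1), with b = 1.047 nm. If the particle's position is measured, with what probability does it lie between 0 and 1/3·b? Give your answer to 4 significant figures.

P ≈ 0.2099

P = ∫_{0}^{1/3·b} |ψ(x)|² dx.
With A² fixed by ∫|ψ|² = 1, i.e. A² = (b^5/30)^(−1), substitute and integrate.
Substituting u = x/b, A² and the length scale cancel in the ratio: P = ∫_{0}^{1/3} u^2·(1 - u)^2 du / ∫_{0}^{1} u^2·(1 - u)^2 du.
With ∫ u^2·(1 - u)^2 du = u^3·(6·u^2 - 15·u + 10)/30 + C, the region integral is 17/2430 and the full one is 1/30.
The result is P = 17/81.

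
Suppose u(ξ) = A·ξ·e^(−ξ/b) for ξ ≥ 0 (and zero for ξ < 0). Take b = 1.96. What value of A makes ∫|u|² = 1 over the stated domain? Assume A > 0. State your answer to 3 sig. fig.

Require ∫ |u|² dξ = 1 over the whole domain.
The integral (without the A² prefactor) comes out to b^3/4.
So A² = (b^3/4)^(−1).
Plugging in b = 1.96 yields A = 0.7289.

A ≈ 0.729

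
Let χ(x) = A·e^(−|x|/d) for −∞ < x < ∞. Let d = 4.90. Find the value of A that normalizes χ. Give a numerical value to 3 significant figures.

A ≈ 0.452

Normalization requires ∫|χ|² dx = 1, integrated from −∞ to ∞.
The integral (without the A² prefactor) comes out to d.
With d = 4.90: A² = 0.2041 and A = 0.4518.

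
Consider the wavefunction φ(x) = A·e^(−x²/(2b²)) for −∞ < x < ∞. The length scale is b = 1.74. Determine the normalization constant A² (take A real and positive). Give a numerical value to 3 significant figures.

The normalization condition is ∫|φ|² dx = 1 from −∞ to ∞.
With ∫_{−∞}^{∞} x^(2m) e^(−αx²) dx = (2m−1)!!·√π / (2^m α^(m+1/2)), ∫|φ|² dx = A²·(√(π)·b).
Setting this equal to 1 gives A² = 1/(√(π)·b).
With b = 1.74: A² = 0.3242 and A = 0.5694.

A^2 ≈ 0.324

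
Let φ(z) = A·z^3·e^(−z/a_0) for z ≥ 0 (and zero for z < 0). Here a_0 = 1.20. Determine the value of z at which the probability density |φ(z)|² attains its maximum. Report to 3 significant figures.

z ≈ 3.60

Differentiate |φ(z)|² with respect to z and set to zero.
This gives z = 3·a_0.
With a_0 = 1.20, the most probable position is 3.600.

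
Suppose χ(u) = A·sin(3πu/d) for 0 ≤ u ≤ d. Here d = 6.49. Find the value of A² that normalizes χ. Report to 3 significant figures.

A^2 ≈ 0.308

Normalization requires ∫|χ|² du = 1, integrated from 0 to d.
With ∫₀^d sin²(nπu/d) du = d/2, carrying out the integral gives A² · d/2.
So A² = (d/2)^(−1).
Plugging in d = 6.49 yields A = 0.5551.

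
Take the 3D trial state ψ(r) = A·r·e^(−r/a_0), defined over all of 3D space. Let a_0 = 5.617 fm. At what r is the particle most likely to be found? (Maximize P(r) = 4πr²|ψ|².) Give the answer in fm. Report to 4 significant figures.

Differentiate P(r) = 4πr²|ψ|² with respect to r and set to zero.
Solving yields r = 2·a_0.
With a_0 = 5.617, the most probable radial distance is 11.234 fm.

r ≈ 11.23 fm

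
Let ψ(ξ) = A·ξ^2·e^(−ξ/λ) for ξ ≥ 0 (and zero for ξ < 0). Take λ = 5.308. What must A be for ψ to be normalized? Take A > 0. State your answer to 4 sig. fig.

Normalization requires ∫|ψ|² dξ = 1, integrated from 0 to ∞.
Using ∫₀^∞ ξⁿ e^(−αξ) dξ = n!/αⁿ⁺¹, with ψ = A·ξ^2·e^(−ξ/λ), the integral evaluates to A²·[3·λ^5/4].
Hence A² = 1/[3·λ^5/4].
With λ = 5.308: A² = 0.00031643 and A = 0.017789.

A ≈ 0.01779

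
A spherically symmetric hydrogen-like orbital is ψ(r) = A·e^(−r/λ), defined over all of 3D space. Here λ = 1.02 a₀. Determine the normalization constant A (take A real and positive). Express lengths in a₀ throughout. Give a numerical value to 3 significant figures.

Require ∫ |ψ|² 4πr² dr = 1 over the whole domain.
(Spherical symmetry: dV = 4πr² dr.)
With ψ = A·e^(−r/λ), the integral evaluates to A²·[π·λ^3].
Hence A² = 1/[π·λ^3].
Substituting λ = 1.02 gives A² = 0.3000, so A = 0.5477.

A ≈ 0.548 a₀^(-3/2)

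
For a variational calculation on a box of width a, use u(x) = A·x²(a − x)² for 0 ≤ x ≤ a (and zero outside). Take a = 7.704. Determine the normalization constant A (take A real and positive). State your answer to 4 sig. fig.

A ≈ 0.002567

Require ∫ |u|² dx = 1 over the whole domain.
Expanding the polynomial and integrating term by term, with u = A·x²(a − x)², the integral evaluates to A²·[a^9/630].
Setting this equal to 1 gives A² = 1/(a^9/630).
With a = 7.704: A² = 0.0000065901 and A = 0.0025671.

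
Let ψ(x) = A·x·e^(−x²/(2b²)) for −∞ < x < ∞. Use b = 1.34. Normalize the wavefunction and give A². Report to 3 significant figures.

The normalization condition is ∫|ψ|² dx = 1 from −∞ to ∞.
With ψ = A·x·e^(−x²/(2b²)), the integral evaluates to A²·[√(π)·b^3/2].
Plugging in b = 1.34 yields A = 0.6848.

A^2 ≈ 0.469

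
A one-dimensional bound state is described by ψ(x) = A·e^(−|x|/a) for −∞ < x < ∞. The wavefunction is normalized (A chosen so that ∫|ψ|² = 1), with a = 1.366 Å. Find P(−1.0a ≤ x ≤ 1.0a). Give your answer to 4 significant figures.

|ψ|² is the probability density, so P = ∫_{−1.0a}^{1.0a} |ψ|² dx.
With A² fixed by ∫|ψ|² = 1, i.e. A² = (a)^(−1), substitute and integrate.
Both integrals are even about x = 0, so only the x ≥ 0 halves are needed (the factors of 2 cancel). In terms of u = x/a (A² and the length scale cancel between numerator and denominator), P = [∫_{0}^{1.0} e^(-2·u) du] / [∫_{0}^{∞} e^(-2·u) du].
Using ∫ e^(-2·u) du = -e^(-2·u)/2, the numerator is 1/2 - e^(-2)/2 and the denominator is 1/2.
Evaluating gives P = 0.86466.

P ≈ 0.8647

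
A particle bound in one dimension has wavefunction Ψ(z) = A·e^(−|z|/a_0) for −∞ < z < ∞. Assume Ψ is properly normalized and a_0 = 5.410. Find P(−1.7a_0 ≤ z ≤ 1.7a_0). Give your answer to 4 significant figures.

|Ψ|² is the probability density, so P = ∫_{−1.7a_0}^{1.7a_0} |Ψ|² dz.
With A² fixed by ∫|Ψ|² = 1, i.e. A² = (a_0)^(−1), substitute and integrate.
By symmetry take twice the z ≥ 0 contribution in numerator and denominator; the 2's cancel. Substituting u = z/a_0, A² and the length scale cancel in the ratio: P = ∫_{0}^{1.7} e^(-2·u) du / ∫_{0}^{∞} e^(-2·u) du.
An antiderivative of e^(-2·u) is -e^(-2·u)/2; evaluating from 0 to 1.7 gives 1/2 - e^(-17/5)/2, while the full integral is 1/2.
Evaluating gives P = 0.96663.

P ≈ 0.9666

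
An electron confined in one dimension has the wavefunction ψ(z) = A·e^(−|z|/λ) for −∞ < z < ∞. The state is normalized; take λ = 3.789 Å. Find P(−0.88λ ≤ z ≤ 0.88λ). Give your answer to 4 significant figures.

P ≈ 0.8280

P = ∫_{−0.88λ}^{0.88λ} |ψ(z)|² dz.
Since A² = 1/(λ), this is the region integral divided by the full normalization integral.
Both integrals are even about z = 0, so only the z ≥ 0 halves are needed (the factors of 2 cancel). Let u = z/λ; then A² and the length scale cancel, so P = ∫_{0}^{0.88} e^(-2·u) du ÷ ∫_{0}^{∞} e^(-2·u) du.
Using ∫ e^(-2·u) du = -e^(-2·u)/2, the numerator is 1/2 - e^(-44/25)/2 and the denominator is 1/2.
Taking the ratio, P = 0.82796.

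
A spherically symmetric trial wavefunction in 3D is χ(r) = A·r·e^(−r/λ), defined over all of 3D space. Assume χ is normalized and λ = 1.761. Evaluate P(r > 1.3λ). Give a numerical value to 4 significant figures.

P ≈ 0.8774

Integrate the radial probability density 4πr²|χ|² over r > 1.3λ.
Normalization gives A² = 1/(3·π·λ^5).
Let u = r/λ; then A², 4π and the length scale all cancel, so P = ∫_{1.3}^{∞} u^4·e^(-2·u) du ÷ ∫_{0}^{∞} u^4·e^(-2·u) du.
With ∫ u^4·e^(-2·u) du = -(u^4/2 + u^3 + 3·u^2/2 + 3·u/2 + 3/4)·e^(-2·u) + C, the region integral is ≈ 0.658068 and the full one is 3/4.
The region integral divided by the full integral gives P = 0.87742.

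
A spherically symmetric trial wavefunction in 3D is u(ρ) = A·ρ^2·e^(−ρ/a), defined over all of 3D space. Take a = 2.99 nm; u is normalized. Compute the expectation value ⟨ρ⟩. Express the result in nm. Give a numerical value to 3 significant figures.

⟨ρ⟩ ≈ 10.5 nm

⟨ρ⟩ = ∫ ρ |u|² 4πρ² dρ over the full domain.
Using ∫₀^∞ ρⁿ e^(−αρ) dρ = n!/αⁿ⁺¹, since the A² factors cancel between numerator and denominator, ⟨ρ⟩ = 7·a/2.
With a = 2.99, ⟨ρ⟩ = 10.47.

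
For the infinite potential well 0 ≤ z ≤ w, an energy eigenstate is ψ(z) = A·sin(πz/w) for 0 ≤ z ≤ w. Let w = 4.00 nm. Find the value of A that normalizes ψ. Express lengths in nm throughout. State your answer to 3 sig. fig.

A ≈ 0.707 nm^(-1/2)

Normalization requires ∫|ψ|² dz = 1, integrated from 0 to w.
With ∫₀^w sin²(nπz/w) dz = w/2, ∫|ψ|² dz = A²·(w/2).
Hence A² = 1/[w/2].
Substituting w = 4.00 gives A² = 0.5000, so A = 0.7071.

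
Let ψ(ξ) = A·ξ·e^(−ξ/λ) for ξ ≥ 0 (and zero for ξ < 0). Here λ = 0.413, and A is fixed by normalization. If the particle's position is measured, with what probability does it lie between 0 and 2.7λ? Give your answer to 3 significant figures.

P ≈ 0.905

The probability is P = ∫ |ψ|² dξ over [0, 2.7λ].
Since A² = 1/(λ^3/4), this is the region integral divided by the full normalization integral.
In terms of u = ξ/λ (A² and the length scale cancel between numerator and denominator), P = [∫_{0}^{2.7} u^2·e^(-2·u) du] / [∫_{0}^{∞} u^2·e^(-2·u) du].
With ∫ u^2·e^(-2·u) du = -(2·u^2 + 2·u + 1)·e^(-2·u)/4 + C, the region integral is 1/4 - 1049·e^(-27/5)/200 and the full one is 1/4.
This works out to P = 0.9052.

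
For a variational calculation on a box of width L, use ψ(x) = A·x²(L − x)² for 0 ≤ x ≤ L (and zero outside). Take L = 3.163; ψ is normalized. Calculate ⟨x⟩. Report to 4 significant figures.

By definition ⟨x⟩ = ∫ x |ψ(x)|² dx.
Evaluating both integrals, ⟨x⟩ = L/2.
With L = 3.163, ⟨x⟩ = 1.5815.

⟨x⟩ ≈ 1.582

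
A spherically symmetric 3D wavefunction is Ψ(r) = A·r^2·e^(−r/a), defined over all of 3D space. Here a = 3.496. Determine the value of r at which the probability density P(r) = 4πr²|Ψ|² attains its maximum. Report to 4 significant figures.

r ≈ 10.49

Set d/dr [P(r) = 4πr²|Ψ|²] = 0 and solve for r > 0.
This gives r = 3·a.
With a = 3.496, the most probable radial distance is 10.488.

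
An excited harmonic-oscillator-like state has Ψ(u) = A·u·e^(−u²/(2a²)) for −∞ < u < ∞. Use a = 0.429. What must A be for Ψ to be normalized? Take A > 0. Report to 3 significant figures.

The normalization condition is ∫|Ψ|² du = 1 from −∞ to ∞.
The integral (without the A² prefactor) comes out to √(π)·a^3/2.
With a = 0.429: A² = 14.29 and A = 3.780.

A ≈ 3.78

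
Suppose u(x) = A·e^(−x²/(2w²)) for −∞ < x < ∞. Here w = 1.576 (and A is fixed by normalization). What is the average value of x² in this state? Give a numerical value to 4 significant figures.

⟨x^2⟩ ≈ 1.242

By definition ⟨x²⟩ = ∫ x^2 |u(x)|² dx.
With ∫_{−∞}^{∞} x^(2m) e^(−αx²) dx = (2m−1)!!·√π / (2^m α^(m+1/2)), since the A² factors cancel between numerator and denominator, ⟨x²⟩ = w^2/2.
With w = 1.576, ⟨x^2⟩ = 1.2419.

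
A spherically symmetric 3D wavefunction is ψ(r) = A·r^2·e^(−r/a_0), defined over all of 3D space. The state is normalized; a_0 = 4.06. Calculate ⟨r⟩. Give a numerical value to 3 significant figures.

The expectation value is the |ψ|²-weighted average of r: ∫ r|ψ|² 4πr² dr.
Recall ∫₀^∞ r^m e^(−r/β) dr = m!·β^(m+1), since the A² factors cancel between numerator and denominator, ⟨r⟩ = 7·a_0/2.
Putting a_0 = 4.06 gives 14.21.

⟨r⟩ ≈ 14.2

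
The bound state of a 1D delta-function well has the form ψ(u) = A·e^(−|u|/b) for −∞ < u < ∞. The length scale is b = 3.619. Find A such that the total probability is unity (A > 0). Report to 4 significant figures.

We need A² ∫|f|² du = 1, taking the integral from −∞ to ∞.
Recall ∫₀^∞ u^m e^(−u/β) du = m!·β^(m+1), ∫|ψ|² du = A²·(b).
So A² = (b)^(−1).
With b = 3.619: A² = 0.27632 and A = 0.52566.

A ≈ 0.5257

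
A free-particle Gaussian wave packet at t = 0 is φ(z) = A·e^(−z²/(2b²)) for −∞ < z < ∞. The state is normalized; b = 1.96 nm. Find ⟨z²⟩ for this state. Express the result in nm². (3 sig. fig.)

The expectation value is the |φ|²-weighted average of z^2: ∫ z^2|φ|² dz.
Differentiating ∫e^(−αz²) dz = √(π/α) under α to get the higher moments, the ratio of the moment integral to the normalization integral gives ⟨z²⟩ = b^2/2.
With b = 1.96, ⟨z^2⟩ = 1.921.

⟨z^2⟩ ≈ 1.92 nm^2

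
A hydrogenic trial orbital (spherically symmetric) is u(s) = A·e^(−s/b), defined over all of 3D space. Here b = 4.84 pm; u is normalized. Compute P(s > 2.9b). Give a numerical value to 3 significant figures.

P ≈ 0.0715

Integrate the radial probability density 4πs²|u|² over s > 2.9b.
Normalization gives A² = 1/(π·b^3).
Let t = s/b; then A², 4π and the length scale all cancel, so P = ∫_{2.9}^{∞} t^2·e^(-2·t) dt ÷ ∫_{0}^{∞} t^2·e^(-2·t) dt.
Using ∫ t^2·e^(-2·t) dt = -(2·t^2 + 2·t + 1)·e^(-2·t)/4, the numerator is 1181·e^(-29/5)/200 and the denominator is 1/4.
Taking the ratio yields P = 0.07151.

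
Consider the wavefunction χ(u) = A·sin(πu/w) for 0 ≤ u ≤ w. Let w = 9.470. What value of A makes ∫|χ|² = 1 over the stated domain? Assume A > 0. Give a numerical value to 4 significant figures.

A ≈ 0.4596

Require ∫ |χ|² du = 1 over the whole domain.
The integral (without the A² prefactor) comes out to w/2.
So A² = (w/2)^(−1).
Substituting w = 9.470 gives A² = 0.21119, so A = 0.45956.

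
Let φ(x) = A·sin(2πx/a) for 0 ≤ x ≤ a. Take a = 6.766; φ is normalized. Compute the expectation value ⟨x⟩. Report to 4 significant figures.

The expectation value is the |φ|²-weighted average of x: ∫ x|φ|² dx.
Using sin²θ = (1 − cos 2θ)/2, the ratio of the moment integral to the normalization integral gives ⟨x⟩ = a/2.
Putting a = 6.766 gives 3.3830.

⟨x⟩ ≈ 3.383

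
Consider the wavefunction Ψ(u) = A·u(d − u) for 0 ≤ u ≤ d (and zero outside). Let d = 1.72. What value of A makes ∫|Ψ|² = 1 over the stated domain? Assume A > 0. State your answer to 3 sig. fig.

A ≈ 1.41

Require ∫ |Ψ|² du = 1 over the whole domain.
With Ψ = A·u(d − u), the integral evaluates to A²·[d^5/30].
Hence A² = 1/[d^5/30].
With d = 1.72: A² = 1.993 and A = 1.412.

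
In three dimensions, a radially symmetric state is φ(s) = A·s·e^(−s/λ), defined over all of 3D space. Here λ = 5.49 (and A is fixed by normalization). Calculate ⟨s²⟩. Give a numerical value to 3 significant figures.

By definition ⟨s²⟩ = ∫ s^2 |φ(s)|² 4πs² ds.
Since the A² factors cancel between numerator and denominator, ⟨s²⟩ = 15·λ^2/2.
Putting λ = 5.49 gives 226.1.

⟨s^2⟩ ≈ 226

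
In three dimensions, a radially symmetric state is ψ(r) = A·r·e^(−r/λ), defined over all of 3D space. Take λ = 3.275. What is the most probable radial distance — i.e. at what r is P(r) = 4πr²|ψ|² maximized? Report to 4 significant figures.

r ≈ 6.550

Differentiate P(r) = 4πr²|ψ|² with respect to r and set to zero.
Solving yields r = 2·λ.
With λ = 3.275, the most probable radial distance is 6.5500.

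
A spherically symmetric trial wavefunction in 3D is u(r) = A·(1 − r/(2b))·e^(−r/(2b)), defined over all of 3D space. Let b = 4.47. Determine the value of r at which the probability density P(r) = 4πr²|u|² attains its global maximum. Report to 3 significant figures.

r ≈ 23.4

Set d/dr [P(r) = 4πr²|u|²] = 0 and solve for r > 0.
This gives r = b·(√(5) + 3).
With b = 4.47, the most probable radial distance is 23.41.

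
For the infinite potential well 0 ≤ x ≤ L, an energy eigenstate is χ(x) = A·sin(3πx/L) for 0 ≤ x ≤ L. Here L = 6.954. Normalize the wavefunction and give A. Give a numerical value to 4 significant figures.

The normalization condition is ∫|χ|² dx = 1 from 0 to L.
With χ = A·sin(3πx/L), the integral evaluates to A²·[L/2].
Setting this equal to 1 gives A² = 1/(L/2).
Plugging in L = 6.954 yields A = 0.53629.

A ≈ 0.5363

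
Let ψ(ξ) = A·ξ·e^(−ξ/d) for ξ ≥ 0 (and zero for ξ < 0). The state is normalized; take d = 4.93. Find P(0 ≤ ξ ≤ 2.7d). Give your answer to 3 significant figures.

P ≈ 0.905

P = ∫_{0}^{2.7d} |ψ(ξ)|² dξ.
With A² fixed by ∫|ψ|² = 1, i.e. A² = (d^3/4)^(−1), substitute and integrate.
Let u = ξ/d; then A² and the length scale cancel, so P = ∫_{0}^{2.7} u^2·e^(-2·u) du ÷ ∫_{0}^{∞} u^2·e^(-2·u) du.
An antiderivative of u^2·e^(-2·u) is -(2·u^2 + 2·u + 1)·e^(-2·u)/4; evaluating from 0 to 2.7 gives 1/4 - 1049·e^(-27/5)/200, while the full integral is 1/4.
Evaluating gives P = 0.9052.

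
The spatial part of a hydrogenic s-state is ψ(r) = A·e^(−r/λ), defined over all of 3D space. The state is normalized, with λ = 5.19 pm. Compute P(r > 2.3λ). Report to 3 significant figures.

With dV = 4πr²dr, the probability is ∫|ψ|² dV over r > 2.3λ.
The full normalization integral is A²·[π·λ^3] = 1, fixing A².
Let u = r/λ; then A², 4π and the length scale all cancel, so P = ∫_{2.3}^{∞} u^2·e^(-2·u) du ÷ ∫_{0}^{∞} u^2·e^(-2·u) du.
An antiderivative of u^2·e^(-2·u) is -(2·u^2 + 2·u + 1)·e^(-2·u)/4; evaluating from 2.3 to ∞ gives 809·e^(-23/5)/200, while the full integral is 1/4.
The region integral divided by the full integral gives P = 0.1626.

P ≈ 0.163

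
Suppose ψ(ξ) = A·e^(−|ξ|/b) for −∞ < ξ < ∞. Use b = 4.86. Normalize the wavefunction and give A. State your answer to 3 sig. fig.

A ≈ 0.454

Require ∫ |ψ|² dξ = 1 over the whole domain.
With ∫₀^∞ ξ^0 e^(−αξ) dξ = 0!/α^1, ∫|ψ|² dξ = A²·(b).
Hence A² = 1/[b].
With b = 4.86: A² = 0.2058 and A = 0.4536.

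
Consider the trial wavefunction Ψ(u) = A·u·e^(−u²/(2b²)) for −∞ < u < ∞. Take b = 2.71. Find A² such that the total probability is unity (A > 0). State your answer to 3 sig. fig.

Require ∫ |Ψ|² du = 1 over the whole domain.
Differentiating ∫e^(−αu²) du = √(π/α) under α to get the higher moments, carrying out the integral gives A² · √(π)·b^3/2.
Hence A² = 1/[√(π)·b^3/2].
Substituting b = 2.71 gives A² = 0.05670, so A = 0.2381.

A^2 ≈ 0.0567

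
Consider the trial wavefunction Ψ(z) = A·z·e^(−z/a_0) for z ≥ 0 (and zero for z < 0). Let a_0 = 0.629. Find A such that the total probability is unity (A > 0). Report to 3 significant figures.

Require ∫ |Ψ|² dz = 1 over the whole domain.
Carrying out the integral gives A² · a_0^3/4.
Plugging in a_0 = 0.629 yields A = 4.009.

A ≈ 4.01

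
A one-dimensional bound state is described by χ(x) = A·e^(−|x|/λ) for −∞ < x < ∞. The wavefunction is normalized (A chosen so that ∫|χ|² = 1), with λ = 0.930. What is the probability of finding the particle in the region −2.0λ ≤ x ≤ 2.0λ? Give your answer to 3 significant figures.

P ≈ 0.982

The probability is P = ∫ |χ|² dx over [−2.0λ, 2.0λ].
Since A² = 1/(λ), this is the region integral divided by the full normalization integral.
Both integrals are even about x = 0, so only the x ≥ 0 halves are needed (the factors of 2 cancel). In terms of u = x/λ (A² and the length scale cancel between numerator and denominator), P = [∫_{0}^{2.0} e^(-2·u) du] / [∫_{0}^{∞} e^(-2·u) du].
Using ∫ e^(-2·u) du = -e^(-2·u)/2, the numerator is 1/2 - e^(-4)/2 and the denominator is 1/2.
This works out to P = 0.9817.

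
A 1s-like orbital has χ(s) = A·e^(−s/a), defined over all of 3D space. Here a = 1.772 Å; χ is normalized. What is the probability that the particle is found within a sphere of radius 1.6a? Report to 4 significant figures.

P ≈ 0.6201

With dV = 4πs²ds, the probability is ∫|χ|² dV over s ≤ 1.6a.
A² is fixed by ∫₀^∞ 4πs²|χ|² ds = 1, i.e. A² = (π·a^3)^(−1).
Substituting u = s/a, A², 4π and the length scale all cancel in the ratio: P = ∫_{0}^{1.6} u^2·e^(-2·u) du / ∫_{0}^{∞} u^2·e^(-2·u) du.
With ∫ u^2·e^(-2·u) du = -(2·u^2 + 2·u + 1)·e^(-2·u)/4 + C, the region integral is 1/4 - 233·e^(-16/5)/100 and the full one is 1/4.
The region integral divided by the full integral gives P = 0.62010.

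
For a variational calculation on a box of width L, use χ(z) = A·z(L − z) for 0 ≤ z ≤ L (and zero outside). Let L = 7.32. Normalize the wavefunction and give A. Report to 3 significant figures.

A ≈ 0.0378

The normalization condition is ∫|χ|² dz = 1 from 0 to L.
Expanding the polynomial and integrating term by term, ∫|χ|² dz = A²·(L^5/30).
Setting this equal to 1 gives A² = 1/(L^5/30).
Substituting L = 7.32 gives A² = 0.001427, so A = 0.03778.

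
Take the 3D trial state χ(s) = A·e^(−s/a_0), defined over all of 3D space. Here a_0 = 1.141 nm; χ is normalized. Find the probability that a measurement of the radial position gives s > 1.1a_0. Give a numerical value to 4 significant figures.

P ≈ 0.6227

Integrate the radial probability density 4πs²|χ|² over s > 1.1a_0.
A² is fixed by ∫₀^∞ 4πs²|χ|² ds = 1, i.e. A² = (π·a_0^3)^(−1).
Let u = s/a_0; then A², 4π and the length scale all cancel, so P = ∫_{1.1}^{∞} u^2·e^(-2·u) du ÷ ∫_{0}^{∞} u^2·e^(-2·u) du.
Using ∫ u^2·e^(-2·u) du = -(2·u^2 + 2·u + 1)·e^(-2·u)/4, the numerator is 281·e^(-11/5)/200 and the denominator is 1/4.
The region integral divided by the full integral gives P = 0.62271.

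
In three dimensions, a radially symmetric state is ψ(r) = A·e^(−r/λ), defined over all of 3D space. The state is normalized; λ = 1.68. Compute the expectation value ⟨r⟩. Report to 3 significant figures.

⟨r⟩ ≈ 2.52

The expectation value is the |ψ|²-weighted average of r: ∫ r|ψ|² 4πr² dr.
Recall ∫₀^∞ r^m e^(−r/β) dr = m!·β^(m+1), the ratio of the moment integral to the normalization integral gives ⟨r⟩ = 3·λ/2.
Putting λ = 1.68 gives 2.520.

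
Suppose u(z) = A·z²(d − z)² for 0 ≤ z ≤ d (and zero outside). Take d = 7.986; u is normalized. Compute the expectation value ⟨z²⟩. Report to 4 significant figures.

⟨z^2⟩ ≈ 17.39

⟨z²⟩ = ∫ z^2 |u|² dz over the full domain.
Expanding the polynomial and integrating term by term, the ratio of the moment integral to the normalization integral gives ⟨z²⟩ = 3·d^2/11.
Putting d = 7.986 gives 17.394.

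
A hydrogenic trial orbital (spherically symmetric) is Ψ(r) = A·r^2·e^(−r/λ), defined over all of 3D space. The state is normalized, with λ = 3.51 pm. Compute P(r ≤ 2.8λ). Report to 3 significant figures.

P ≈ 0.330

Integrate the radial probability density 4πr²|Ψ|² over r ≤ 2.8λ.
The full normalization integral is A²·[45·π·λ^7/2] = 1, fixing A².
Let u = r/λ; then A², 4π and the length scale all cancel, so P = ∫_{0}^{2.8} u^6·e^(-2·u) du ÷ ∫_{0}^{∞} u^6·e^(-2·u) du.
Using ∫ u^6·e^(-2·u) du = -(4·u^6 + 12·u^5 + 30·u^4 + 60·u^3 + 90·u^2 + 90·u + 45)·e^(-2·u)/8, the numerator is ≈ 1.8548 and the denominator is 45/8.
This evaluates to P = 0.3297.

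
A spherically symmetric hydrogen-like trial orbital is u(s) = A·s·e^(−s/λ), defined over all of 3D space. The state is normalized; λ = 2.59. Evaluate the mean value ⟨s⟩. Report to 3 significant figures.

The expectation value is the |u|²-weighted average of s: ∫ s|u|² 4πs² ds.
The ratio of the moment integral to the normalization integral gives ⟨s⟩ = 5·λ/2.
Putting λ = 2.59 gives 6.475.

⟨s⟩ ≈ 6.48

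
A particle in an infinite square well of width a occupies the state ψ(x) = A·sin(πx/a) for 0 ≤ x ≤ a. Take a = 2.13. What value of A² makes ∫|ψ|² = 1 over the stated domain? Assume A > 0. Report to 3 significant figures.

A^2 ≈ 0.939

Require ∫ |ψ|² dx = 1 over the whole domain.
With ∫₀^a sin²(nπx/a) dx = a/2, the integral (without the A² prefactor) comes out to a/2.
So A² = (a/2)^(−1).
With a = 2.13: A² = 0.9390 and A = 0.9690.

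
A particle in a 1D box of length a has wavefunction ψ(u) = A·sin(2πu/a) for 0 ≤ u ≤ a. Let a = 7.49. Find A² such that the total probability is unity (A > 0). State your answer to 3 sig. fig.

A^2 ≈ 0.267

We need A² ∫|f|² du = 1, taking the integral from 0 to a.
With ψ = A·sin(2πu/a), the integral evaluates to A²·[a/2].
Hence A² = 1/[a/2].
Plugging in a = 7.49 yields A = 0.5167.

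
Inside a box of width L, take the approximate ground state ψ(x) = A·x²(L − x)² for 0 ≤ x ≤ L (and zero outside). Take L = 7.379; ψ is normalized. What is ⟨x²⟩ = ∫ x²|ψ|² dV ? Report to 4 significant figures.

⟨x^2⟩ ≈ 14.85

⟨x²⟩ = ∫ x^2 |ψ|² dx over the full domain.
Expanding the polynomial and integrating term by term, evaluating both integrals, ⟨x²⟩ = 3·L^2/11.
With L = 7.379, ⟨x^2⟩ = 14.850.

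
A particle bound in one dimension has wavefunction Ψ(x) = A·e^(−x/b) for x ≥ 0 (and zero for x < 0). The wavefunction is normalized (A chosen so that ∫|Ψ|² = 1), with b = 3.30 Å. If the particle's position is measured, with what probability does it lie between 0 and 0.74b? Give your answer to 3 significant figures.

The probability is P = ∫ |Ψ|² dx over [0, 0.74b].
With A² fixed by ∫|Ψ|² = 1, i.e. A² = (b/2)^(−1), substitute and integrate.
Let u = x/b; then A² and the length scale cancel, so P = ∫_{0}^{0.74} e^(-2·u) du ÷ ∫_{0}^{∞} e^(-2·u) du.
An antiderivative of e^(-2·u) is -e^(-2·u)/2; evaluating from 0 to 0.74 gives 1/2 - e^(-37/25)/2, while the full integral is 1/2.
The result is P = 0.7724.

P ≈ 0.772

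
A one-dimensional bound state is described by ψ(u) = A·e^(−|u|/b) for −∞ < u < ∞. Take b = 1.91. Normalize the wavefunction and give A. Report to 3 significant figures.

A ≈ 0.724

Normalization requires ∫|ψ|² du = 1, integrated from −∞ to ∞.
With ∫₀^∞ u^0 e^(−αu) du = 0!/α^1, carrying out the integral gives A² · b.
Setting this equal to 1 gives A² = 1/(b).
With b = 1.91: A² = 0.5236 and A = 0.7236.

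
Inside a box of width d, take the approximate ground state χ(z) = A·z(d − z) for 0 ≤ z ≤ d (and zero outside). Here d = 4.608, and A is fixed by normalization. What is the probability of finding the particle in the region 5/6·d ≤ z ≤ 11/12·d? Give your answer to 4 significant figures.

P ≈ 0.03041

The probability is P = ∫ |χ|² dz over [5/6·d, 11/12·d].
The normalization integral ∫|χ|²dz over the whole domain equals d^5/30·A², and A² cancels in the ratio.
Substituting u = z/d, A² and the length scale cancel in the ratio: P = ∫_{5/6}^{11/12} u^2·(1 - u)^2 du / ∫_{0}^{1} u^2·(1 - u)^2 du.
With ∫ u^2·(1 - u)^2 du = u^3·(6·u^2 - 15·u + 10)/30 + C, the region integral is ≈ 0.00101354 and the full one is 1/30.
The result is P = 0.030406.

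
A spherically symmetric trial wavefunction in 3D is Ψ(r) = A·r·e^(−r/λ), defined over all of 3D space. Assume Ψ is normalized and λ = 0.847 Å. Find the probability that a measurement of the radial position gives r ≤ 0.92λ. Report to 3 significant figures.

P ≈ 0.0394

P = ∫ |Ψ|² 4πr² dr over r ≤ 0.92λ.
The full normalization integral is A²·[3·π·λ^5] = 1, fixing A².
In terms of u = r/λ (A², 4π and the length scale all cancel between numerator and denominator), P = [∫_{0}^{0.92} u^4·e^(-2·u) du] / [∫_{0}^{∞} u^4·e^(-2·u) du].
An antiderivative of u^4·e^(-2·u) is -(u^4/2 + u^3 + 3·u^2/2 + 3·u/2 + 3/4)·e^(-2·u); evaluating from 0 to 0.92 gives ≈ 0.029527, while the full integral is 3/4.
Taking the ratio yields P = 0.03937.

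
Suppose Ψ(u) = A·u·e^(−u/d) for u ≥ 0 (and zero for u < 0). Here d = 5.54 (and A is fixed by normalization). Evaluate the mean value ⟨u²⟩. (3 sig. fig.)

The expectation value is the |Ψ|²-weighted average of u^2: ∫ u^2|Ψ|² du.
Evaluating both integrals, ⟨u²⟩ = 3·d^2.
Putting d = 5.54 gives 92.07.

⟨u^2⟩ ≈ 92.1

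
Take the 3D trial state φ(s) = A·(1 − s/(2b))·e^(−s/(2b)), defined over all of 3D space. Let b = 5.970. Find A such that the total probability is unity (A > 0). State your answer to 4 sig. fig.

The normalization condition is ∫|φ|² 4πs² ds = 1 from 0 to ∞.
The angular integral contributes 4π, leaving ∫₀^∞ s²|φ|² ds.
∫|φ|² 4πs² ds = A²·(8·π·b^3).
Setting this equal to 1 gives A² = 1/(8·π·b^3).
With b = 5.970: A² = 0.00018700 and A = 0.013675.

A ≈ 0.01367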